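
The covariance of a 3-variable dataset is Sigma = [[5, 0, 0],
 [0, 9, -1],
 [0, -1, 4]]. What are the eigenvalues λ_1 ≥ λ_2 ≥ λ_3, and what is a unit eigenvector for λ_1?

Step 1 — characteristic polynomial p(λ) = det(λI - Sigma) = λ³ - tr·λ² + c_1·λ - det, where tr = trace, c_1 = sum of the principal 2×2 minors, det = det(Sigma):
  tr = 5 + 9 + 4 = 18,
  c_1 = (5·9 - (0)²) + (5·4 - (0)²) + (9·4 - (-1)²) = 45 + 20 + 35 = 100,
  det = 5·(9·4 - (-1)²) - (0)·((0)·4 - (-1)·(0)) + (0)·((0)·(-1) - 9·(0)) = 5·(35) - (0)·(0) + (0)·(0) = 175.
  So p(λ) = λ³ - 18λ² + 100λ - 175.
Step 2 — look for an integer root (rational root theorem: any rational root is an integer divisor of 175). Testing λ = 5:
  p(5) = 125 - 450 + 500 - 175 = 0  ✓
  Dividing out (λ - 5): p(λ) = (λ - 5)(λ² - 13λ + 35).
Step 3 — remaining eigenvalues from the quadratic λ² - 13λ + 35 = 0:
  Δ = 13² - 4·35 = 169 - 140 = 29,  λ = (13 ± √29)/2 = (13 ± 5.3852)/2 ≈ 9.1926 or 3.8074.
  Sorted: λ_1 = 9.1926,  λ_2 = 5,  λ_3 = 3.8074  (check: sum = 18 = tr ✓).

Step 4 — unit eigenvector for λ_1 ≈ 9.1926: v spans the null space of (Sigma - λ_1 I), whose rows are
  r_1 = (-4.1926, 0, 0),  r_2 = (0, -0.1926, -1),  r_3 = (0, -1, -5.1926).
  v is orthogonal to every row, so take v ∝ r_1 × r_2 = ((0)·(-1) - (0)·(-0.1926), (0)·(0) - (-4.1926)·(-1), (-4.1926)·(-0.1926) - (0)·(0)) ≈ (0, -4.1926, 0.8074).
  Rescale (multiply by -1 so the first nonzero entry is positive): u = (0, 4.1926, -0.8074).
  ||u|| = √((0)² + (4.1926)² + (-0.8074)²) = √(18.2297) ≈ 4.2696,  v_1 = u/||u|| ≈ (0, 0.982, -0.1891) (||v_1|| = 1).

λ_1 = 9.1926,  λ_2 = 5,  λ_3 = 3.8074;  v_1 ≈ (0, 0.982, -0.1891)


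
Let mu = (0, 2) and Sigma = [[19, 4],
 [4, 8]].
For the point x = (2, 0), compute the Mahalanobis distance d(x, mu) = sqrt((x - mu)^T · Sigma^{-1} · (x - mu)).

Step 1 — centre the observation: (x - mu) = (2, -2).

Step 2 — invert Sigma. det(Sigma) = 19·8 - (4)² = 136.
  Sigma^{-1} = (1/det) · [[d, -b], [-b, a]] = [[0.0588, -0.0294],
 [-0.0294, 0.1397]].

Step 3 — form the quadratic (x - mu)^T · Sigma^{-1} · (x - mu):
  Sigma^{-1} · (x - mu) = (0.1765, -0.3382).
  (x - mu)^T · [Sigma^{-1} · (x - mu)] = (2)·(0.1765) + (-2)·(-0.3382) = 1.0294.

Step 4 — take square root: d = √(1.0294) ≈ 1.0146.

d(x, mu) = √(1.0294) ≈ 1.0146


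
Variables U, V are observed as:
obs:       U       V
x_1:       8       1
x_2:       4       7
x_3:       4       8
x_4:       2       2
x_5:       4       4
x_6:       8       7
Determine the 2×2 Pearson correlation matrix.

Step 1 — column means:
  mean(U) = (8 + 4 + 4 + 2 + 4 + 8) / 6 = 30/6 = 5
  mean(V) = (1 + 7 + 8 + 2 + 4 + 7) / 6 = 29/6 = 4.8333

Step 2 — sample variances and covariances s[i,j] = (1/(n-1)) · Σ_k (x_{k,i} - mean_i) · (x_{k,j} - mean_j), with n-1 = 5:
  s[U,U] = ((3)·(3) + (-1)·(-1) + (-1)·(-1) + (-3)·(-3) + (-1)·(-1) + (3)·(3)) / 5 = 30/5 = 6
  s[U,V] = ((3)·(-3.8333) + (-1)·(2.1667) + (-1)·(3.1667) + (-3)·(-2.8333) + (-1)·(-0.8333) + (3)·(2.1667)) / 5 = -1/5 = -0.2
  s[V,V] = ((-3.8333)·(-3.8333) + (2.1667)·(2.1667) + (3.1667)·(3.1667) + (-2.8333)·(-2.8333) + (-0.8333)·(-0.8333) + (2.1667)·(2.1667)) / 5 = 42.8333/5 = 8.5667
  Sample standard deviations s_i = √(s[i,i]):
  s(U) = √(6) = 2.4495
  s(V) = √(8.5667) = 2.9269

Step 3 — r_{ij} = s_{ij} / (s_i · s_j):
  r[U,U] = 1 (diagonal).
  r[U,V] = -0.2 / (2.4495 · 2.9269) = -0.2 / 7.1694 = -0.0279
  r[V,V] = 1 (diagonal).

R is symmetric with unit diagonal. Assembling:

R = [[1, -0.0279],
 [-0.0279, 1]]


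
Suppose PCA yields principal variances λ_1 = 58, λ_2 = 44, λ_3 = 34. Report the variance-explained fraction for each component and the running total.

Step 1 — total variance = trace(Sigma) = Σ λ_i = 58 + 44 + 34 = 136.

Step 2 — fraction explained by component i = λ_i / Σ λ:
  PC1: 58/136 = 0.4265
  PC2: 44/136 = 0.3235
  PC3: 34/136 = 0.25

Step 3 — cumulative fraction after k components = (λ_1 + ... + λ_k) / Σ λ:
  k = 1: 58/136 = 0.4265
  k = 2: (58 + 44)/136 = 102/136 = 0.75
  k = 3: (58 + 44 + 34)/136 = 136/136 = 1

Summary (fraction, with percent):

explained: PC1 0.4265 (42.65%), PC2 0.3235 (32.35%), PC3 0.25 (25%);  cumulative: 0.4265, 0.75, 1


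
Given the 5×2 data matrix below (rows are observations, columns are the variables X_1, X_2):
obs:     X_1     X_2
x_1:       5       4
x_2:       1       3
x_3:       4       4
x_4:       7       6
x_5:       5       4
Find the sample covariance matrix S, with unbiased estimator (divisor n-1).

Step 1 — column means:
  mean(X_1) = (5 + 1 + 4 + 7 + 5) / 5 = 22/5 = 4.4
  mean(X_2) = (4 + 3 + 4 + 6 + 4) / 5 = 21/5 = 4.2

Step 2 — sample covariance S[i,j] = (1/(n-1)) · Σ_k (x_{k,i} - mean_i) · (x_{k,j} - mean_j), with n-1 = 4.
  S[X_1,X_1] = ((0.6)·(0.6) + (-3.4)·(-3.4) + (-0.4)·(-0.4) + (2.6)·(2.6) + (0.6)·(0.6)) / 4 = 19.2/4 = 4.8
  S[X_1,X_2] = ((0.6)·(-0.2) + (-3.4)·(-1.2) + (-0.4)·(-0.2) + (2.6)·(1.8) + (0.6)·(-0.2)) / 4 = 8.6/4 = 2.15
  S[X_2,X_2] = ((-0.2)·(-0.2) + (-1.2)·(-1.2) + (-0.2)·(-0.2) + (1.8)·(1.8) + (-0.2)·(-0.2)) / 4 = 4.8/4 = 1.2

S is symmetric (S[j,i] = S[i,j]). Assembling:

S = [[4.8, 2.15],
 [2.15, 1.2]]


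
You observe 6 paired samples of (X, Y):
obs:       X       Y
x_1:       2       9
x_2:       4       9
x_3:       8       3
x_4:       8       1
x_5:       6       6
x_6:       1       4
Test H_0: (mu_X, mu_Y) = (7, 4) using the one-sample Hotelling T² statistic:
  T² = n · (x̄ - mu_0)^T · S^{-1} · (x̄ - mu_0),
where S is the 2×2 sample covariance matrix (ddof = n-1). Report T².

Step 1 — sample mean vector:
  mean(X) = (2 + 4 + 8 + 8 + 6 + 1) / 6 = 29/6 = 4.8333
  mean(Y) = (9 + 9 + 3 + 1 + 6 + 4) / 6 = 32/6 = 5.3333
  x̄ = (4.8333, 5.3333),  deviation x̄ - mu_0 = (4.8333, 5.3333) - (7, 4) = (-2.1667, 1.3333).

Step 2 — sample covariance matrix, S[i,j] = (1/(n-1)) · Σ_k (x_{k,i} - mean_i) · (x_{k,j} - mean_j), divisor n-1 = 5:
  S[X,X] = ((-2.8333)·(-2.8333) + (-0.8333)·(-0.8333) + (3.1667)·(3.1667) + (3.1667)·(3.1667) + (1.1667)·(1.1667) + (-3.8333)·(-3.8333)) / 5 = 44.8333/5 = 8.9667
  S[X,Y] = ((-2.8333)·(3.6667) + (-0.8333)·(3.6667) + (3.1667)·(-2.3333) + (3.1667)·(-4.3333) + (1.1667)·(0.6667) + (-3.8333)·(-1.3333)) / 5 = -28.6667/5 = -5.7333
  S[Y,Y] = ((3.6667)·(3.6667) + (3.6667)·(3.6667) + (-2.3333)·(-2.3333) + (-4.3333)·(-4.3333) + (0.6667)·(0.6667) + (-1.3333)·(-1.3333)) / 5 = 53.3333/5 = 10.6667
  S = [[8.9667, -5.7333],
 [-5.7333, 10.6667]].

Step 3 — invert S. det(S) = 8.9667·10.6667 - (-5.7333)² = 62.7733.
  S^{-1} = (1/det) · [[d, -b], [-b, a]] = [[0.1699, 0.0913],
 [0.0913, 0.1428]].

Step 4 — quadratic form (x̄ - mu_0)^T · S^{-1} · (x̄ - mu_0):
  S^{-1} · (x̄ - mu_0) = (-0.2464, -0.0074),
  (x̄ - mu_0)^T · [...] = (-2.1667)·(-0.2464) + (1.3333)·(-0.0074) = 0.5239.

Step 5 — scale by n: T² = 6 · 0.5239 = 3.1436.

T² ≈ 3.1436


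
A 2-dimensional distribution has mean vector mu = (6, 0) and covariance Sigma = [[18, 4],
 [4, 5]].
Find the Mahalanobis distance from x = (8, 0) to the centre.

Step 1 — centre the observation: (x - mu) = (2, 0).

Step 2 — invert Sigma. det(Sigma) = 18·5 - (4)² = 74.
  Sigma^{-1} = (1/det) · [[d, -b], [-b, a]] = [[0.0676, -0.0541],
 [-0.0541, 0.2432]].

Step 3 — form the quadratic (x - mu)^T · Sigma^{-1} · (x - mu):
  Sigma^{-1} · (x - mu) = (0.1351, -0.1081).
  (x - mu)^T · [Sigma^{-1} · (x - mu)] = (2)·(0.1351) + (0)·(-0.1081) = 0.2703.

Step 4 — take square root: d = √(0.2703) ≈ 0.5199.

d(x, mu) = √(0.2703) ≈ 0.5199


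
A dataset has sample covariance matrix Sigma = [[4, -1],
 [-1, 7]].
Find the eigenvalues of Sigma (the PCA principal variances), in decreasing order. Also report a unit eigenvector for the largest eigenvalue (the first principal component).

Step 1 — characteristic polynomial of 2×2 Sigma:
  det(Sigma - λI) = λ² - trace · λ + det = 0.
  trace = 4 + 7 = 11, det = 4·7 - (-1)² = 27.
Step 2 — discriminant:
  Δ = trace² - 4·det = 121 - 108 = 13.
Step 3 — eigenvalues:
  λ = (trace ± √Δ)/2 = (11 ± 3.6056)/2,
  λ_1 = 7.3028,  λ_2 = 3.6972.

Step 4 — unit eigenvector for λ_1: solve (Sigma - λ_1 I)v = 0. First row:
  (4 - 7.3028)·v_x + (-1)·v_y = 0, i.e. (-3.3028)·v_x + (-1)·v_y = 0,
  so v ∝ (b, λ_1 - a) = (-1, 3.3028); multiply by -1 so the first entry is positive: u = (1, -3.3028).
  ||u|| = √((1)² + (-3.3028)²) = √(11.9083) ≈ 3.4508,
  v_1 = u/||u|| ≈ (0.2898, -0.9571) (||v_1|| = 1).

λ_1 = 7.3028,  λ_2 = 3.6972;  v_1 ≈ (0.2898, -0.9571)


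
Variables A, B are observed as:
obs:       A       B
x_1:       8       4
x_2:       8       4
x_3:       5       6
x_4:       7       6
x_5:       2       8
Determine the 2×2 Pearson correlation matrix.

Step 1 — column means:
  mean(A) = (8 + 8 + 5 + 7 + 2) / 5 = 30/5 = 6
  mean(B) = (4 + 4 + 6 + 6 + 8) / 5 = 28/5 = 5.6

Step 2 — sample variances and covariances s[i,j] = (1/(n-1)) · Σ_k (x_{k,i} - mean_i) · (x_{k,j} - mean_j), with n-1 = 4:
  s[A,A] = ((2)·(2) + (2)·(2) + (-1)·(-1) + (1)·(1) + (-4)·(-4)) / 4 = 26/4 = 6.5
  s[A,B] = ((2)·(-1.6) + (2)·(-1.6) + (-1)·(0.4) + (1)·(0.4) + (-4)·(2.4)) / 4 = -16/4 = -4
  s[B,B] = ((-1.6)·(-1.6) + (-1.6)·(-1.6) + (0.4)·(0.4) + (0.4)·(0.4) + (2.4)·(2.4)) / 4 = 11.2/4 = 2.8
  Sample standard deviations s_i = √(s[i,i]):
  s(A) = √(6.5) = 2.5495
  s(B) = √(2.8) = 1.6733

Step 3 — r_{ij} = s_{ij} / (s_i · s_j):
  r[A,A] = 1 (diagonal).
  r[A,B] = -4 / (2.5495 · 1.6733) = -4 / 4.2661 = -0.9376
  r[B,B] = 1 (diagonal).

R is symmetric with unit diagonal. Assembling:

R = [[1, -0.9376],
 [-0.9376, 1]]


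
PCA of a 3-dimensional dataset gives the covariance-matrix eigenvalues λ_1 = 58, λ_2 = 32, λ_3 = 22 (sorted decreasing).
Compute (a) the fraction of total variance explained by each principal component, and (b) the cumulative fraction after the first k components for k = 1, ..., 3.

Step 1 — total variance = trace(Sigma) = Σ λ_i = 58 + 32 + 22 = 112.

Step 2 — fraction explained by component i = λ_i / Σ λ:
  PC1: 58/112 = 0.5179
  PC2: 32/112 = 0.2857
  PC3: 22/112 = 0.1964

Step 3 — cumulative fraction after k components = (λ_1 + ... + λ_k) / Σ λ:
  k = 1: 58/112 = 0.5179
  k = 2: (58 + 32)/112 = 90/112 = 0.8036
  k = 3: (58 + 32 + 22)/112 = 112/112 = 1

Summary (fraction, with percent):

explained: PC1 0.5179 (51.79%), PC2 0.2857 (28.57%), PC3 0.1964 (19.64%);  cumulative: 0.5179, 0.8036, 1


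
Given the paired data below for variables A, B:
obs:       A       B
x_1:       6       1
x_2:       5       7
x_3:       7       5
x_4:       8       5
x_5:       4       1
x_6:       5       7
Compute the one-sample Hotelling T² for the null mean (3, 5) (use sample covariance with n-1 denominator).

Step 1 — sample mean vector:
  mean(A) = (6 + 5 + 7 + 8 + 4 + 5) / 6 = 35/6 = 5.8333
  mean(B) = (1 + 7 + 5 + 5 + 1 + 7) / 6 = 26/6 = 4.3333
  x̄ = (5.8333, 4.3333),  deviation x̄ - mu_0 = (5.8333, 4.3333) - (3, 5) = (2.8333, -0.6667).

Step 2 — sample covariance matrix, S[i,j] = (1/(n-1)) · Σ_k (x_{k,i} - mean_i) · (x_{k,j} - mean_j), divisor n-1 = 5:
  S[A,A] = ((0.1667)·(0.1667) + (-0.8333)·(-0.8333) + (1.1667)·(1.1667) + (2.1667)·(2.1667) + (-1.8333)·(-1.8333) + (-0.8333)·(-0.8333)) / 5 = 10.8333/5 = 2.1667
  S[A,B] = ((0.1667)·(-3.3333) + (-0.8333)·(2.6667) + (1.1667)·(0.6667) + (2.1667)·(0.6667) + (-1.8333)·(-3.3333) + (-0.8333)·(2.6667)) / 5 = 3.3333/5 = 0.6667
  S[B,B] = ((-3.3333)·(-3.3333) + (2.6667)·(2.6667) + (0.6667)·(0.6667) + (0.6667)·(0.6667) + (-3.3333)·(-3.3333) + (2.6667)·(2.6667)) / 5 = 37.3333/5 = 7.4667
  S = [[2.1667, 0.6667],
 [0.6667, 7.4667]].

Step 3 — invert S. det(S) = 2.1667·7.4667 - (0.6667)² = 15.7333.
  S^{-1} = (1/det) · [[d, -b], [-b, a]] = [[0.4746, -0.0424],
 [-0.0424, 0.1377]].

Step 4 — quadratic form (x̄ - mu_0)^T · S^{-1} · (x̄ - mu_0):
  S^{-1} · (x̄ - mu_0) = (1.3729, -0.2119),
  (x̄ - mu_0)^T · [...] = (2.8333)·(1.3729) + (-0.6667)·(-0.2119) = 4.0311.

Step 5 — scale by n: T² = 6 · 4.0311 = 24.1864.

T² ≈ 24.1864


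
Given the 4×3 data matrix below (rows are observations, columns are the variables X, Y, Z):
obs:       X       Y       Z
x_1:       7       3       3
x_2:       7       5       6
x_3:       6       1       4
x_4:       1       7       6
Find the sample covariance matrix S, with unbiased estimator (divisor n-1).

Step 1 — column means:
  mean(X) = (7 + 7 + 6 + 1) / 4 = 21/4 = 5.25
  mean(Y) = (3 + 5 + 1 + 7) / 4 = 16/4 = 4
  mean(Z) = (3 + 6 + 4 + 6) / 4 = 19/4 = 4.75

Step 2 — sample covariance S[i,j] = (1/(n-1)) · Σ_k (x_{k,i} - mean_i) · (x_{k,j} - mean_j), with n-1 = 3.
  S[X,X] = ((1.75)·(1.75) + (1.75)·(1.75) + (0.75)·(0.75) + (-4.25)·(-4.25)) / 3 = 24.75/3 = 8.25
  S[X,Y] = ((1.75)·(-1) + (1.75)·(1) + (0.75)·(-3) + (-4.25)·(3)) / 3 = -15/3 = -5
  S[X,Z] = ((1.75)·(-1.75) + (1.75)·(1.25) + (0.75)·(-0.75) + (-4.25)·(1.25)) / 3 = -6.75/3 = -2.25
  S[Y,Y] = ((-1)·(-1) + (1)·(1) + (-3)·(-3) + (3)·(3)) / 3 = 20/3 = 6.6667
  S[Y,Z] = ((-1)·(-1.75) + (1)·(1.25) + (-3)·(-0.75) + (3)·(1.25)) / 3 = 9/3 = 3
  S[Z,Z] = ((-1.75)·(-1.75) + (1.25)·(1.25) + (-0.75)·(-0.75) + (1.25)·(1.25)) / 3 = 6.75/3 = 2.25

S is symmetric (S[j,i] = S[i,j]). Assembling:

S = [[8.25, -5, -2.25],
 [-5, 6.6667, 3],
 [-2.25, 3, 2.25]]


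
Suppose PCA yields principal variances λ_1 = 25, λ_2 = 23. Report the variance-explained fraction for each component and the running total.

Step 1 — total variance = trace(Sigma) = Σ λ_i = 25 + 23 = 48.

Step 2 — fraction explained by component i = λ_i / Σ λ:
  PC1: 25/48 = 0.5208
  PC2: 23/48 = 0.4792

Step 3 — cumulative fraction after k components = (λ_1 + ... + λ_k) / Σ λ:
  k = 1: 25/48 = 0.5208
  k = 2: (25 + 23)/48 = 48/48 = 1

Summary (fraction, with percent):

explained: PC1 0.5208 (52.08%), PC2 0.4792 (47.92%);  cumulative: 0.5208, 1


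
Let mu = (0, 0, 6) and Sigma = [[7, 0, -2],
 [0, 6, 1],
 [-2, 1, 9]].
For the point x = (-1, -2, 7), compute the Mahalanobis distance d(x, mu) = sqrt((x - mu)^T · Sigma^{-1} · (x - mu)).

Step 1 — centre the observation: (x - mu) = (-1, -2, 1).

Step 2 — invert Sigma (cofactor / det for 3×3, or solve directly):
  Sigma^{-1} = [[0.1527, -0.0058, 0.0346],
 [-0.0058, 0.17, -0.0202],
 [0.0346, -0.0202, 0.121]].

Step 3 — form the quadratic (x - mu)^T · Sigma^{-1} · (x - mu):
  Sigma^{-1} · (x - mu) = (-0.1066, -0.3545, 0.1268).
  (x - mu)^T · [Sigma^{-1} · (x - mu)] = (-1)·(-0.1066) + (-2)·(-0.3545) + (1)·(0.1268) = 0.9424.

Step 4 — take square root: d = √(0.9424) ≈ 0.9708.

d(x, mu) = √(0.9424) ≈ 0.9708


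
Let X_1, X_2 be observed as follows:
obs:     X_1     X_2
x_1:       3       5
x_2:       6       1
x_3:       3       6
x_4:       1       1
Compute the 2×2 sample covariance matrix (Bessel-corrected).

Step 1 — column means:
  mean(X_1) = (3 + 6 + 3 + 1) / 4 = 13/4 = 3.25
  mean(X_2) = (5 + 1 + 6 + 1) / 4 = 13/4 = 3.25

Step 2 — sample covariance S[i,j] = (1/(n-1)) · Σ_k (x_{k,i} - mean_i) · (x_{k,j} - mean_j), with n-1 = 3.
  S[X_1,X_1] = ((-0.25)·(-0.25) + (2.75)·(2.75) + (-0.25)·(-0.25) + (-2.25)·(-2.25)) / 3 = 12.75/3 = 4.25
  S[X_1,X_2] = ((-0.25)·(1.75) + (2.75)·(-2.25) + (-0.25)·(2.75) + (-2.25)·(-2.25)) / 3 = -2.25/3 = -0.75
  S[X_2,X_2] = ((1.75)·(1.75) + (-2.25)·(-2.25) + (2.75)·(2.75) + (-2.25)·(-2.25)) / 3 = 20.75/3 = 6.9167

S is symmetric (S[j,i] = S[i,j]). Assembling:

S = [[4.25, -0.75],
 [-0.75, 6.9167]]


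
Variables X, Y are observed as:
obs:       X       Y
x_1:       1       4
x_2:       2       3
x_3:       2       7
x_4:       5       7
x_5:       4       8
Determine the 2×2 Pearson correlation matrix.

Step 1 — column means:
  mean(X) = (1 + 2 + 2 + 5 + 4) / 5 = 14/5 = 2.8
  mean(Y) = (4 + 3 + 7 + 7 + 8) / 5 = 29/5 = 5.8

Step 2 — sample variances and covariances s[i,j] = (1/(n-1)) · Σ_k (x_{k,i} - mean_i) · (x_{k,j} - mean_j), with n-1 = 4:
  s[X,X] = ((-1.8)·(-1.8) + (-0.8)·(-0.8) + (-0.8)·(-0.8) + (2.2)·(2.2) + (1.2)·(1.2)) / 4 = 10.8/4 = 2.7
  s[X,Y] = ((-1.8)·(-1.8) + (-0.8)·(-2.8) + (-0.8)·(1.2) + (2.2)·(1.2) + (1.2)·(2.2)) / 4 = 9.8/4 = 2.45
  s[Y,Y] = ((-1.8)·(-1.8) + (-2.8)·(-2.8) + (1.2)·(1.2) + (1.2)·(1.2) + (2.2)·(2.2)) / 4 = 18.8/4 = 4.7
  Sample standard deviations s_i = √(s[i,i]):
  s(X) = √(2.7) = 1.6432
  s(Y) = √(4.7) = 2.1679

Step 3 — r_{ij} = s_{ij} / (s_i · s_j):
  r[X,X] = 1 (diagonal).
  r[X,Y] = 2.45 / (1.6432 · 2.1679) = 2.45 / 3.5623 = 0.6878
  r[Y,Y] = 1 (diagonal).

R is symmetric with unit diagonal. Assembling:

R = [[1, 0.6878],
 [0.6878, 1]]


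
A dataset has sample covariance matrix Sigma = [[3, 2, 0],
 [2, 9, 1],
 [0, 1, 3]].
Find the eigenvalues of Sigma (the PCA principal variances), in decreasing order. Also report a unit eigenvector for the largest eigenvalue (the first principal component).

Step 1 — characteristic polynomial p(λ) = det(λI - Sigma) = λ³ - tr·λ² + c_1·λ - det, where tr = trace, c_1 = sum of the principal 2×2 minors, det = det(Sigma):
  tr = 3 + 9 + 3 = 15,
  c_1 = (3·9 - (2)²) + (3·3 - (0)²) + (9·3 - (1)²) = 23 + 9 + 26 = 58,
  det = 3·(9·3 - (1)²) - (2)·((2)·3 - (1)·(0)) + (0)·((2)·(1) - 9·(0)) = 3·(26) - (2)·(6) + (0)·(2) = 66.
  So p(λ) = λ³ - 15λ² + 58λ - 66.
Step 2 — look for an integer root (rational root theorem: any rational root is an integer divisor of 66). Testing λ = 3:
  p(3) = 27 - 135 + 174 - 66 = 0  ✓
  Dividing out (λ - 3): p(λ) = (λ - 3)(λ² - 12λ + 22).
Step 3 — remaining eigenvalues from the quadratic λ² - 12λ + 22 = 0:
  Δ = 12² - 4·22 = 144 - 88 = 56,  λ = (12 ± √56)/2 = (12 ± 7.4833)/2 ≈ 9.7417 or 2.2583.
  Sorted: λ_1 = 9.7417,  λ_2 = 3,  λ_3 = 2.2583  (check: sum = 15 = tr ✓).

Step 4 — unit eigenvector for λ_1 ≈ 9.7417: v spans the null space of (Sigma - λ_1 I), whose rows are
  r_1 = (-6.7417, 2, 0),  r_2 = (2, -0.7417, 1),  r_3 = (0, 1, -6.7417).
  v is orthogonal to every row, so take v ∝ r_1 × r_2 = ((2)·(1) - (0)·(-0.7417), (0)·(2) - (-6.7417)·(1), (-6.7417)·(-0.7417) - (2)·(2)) ≈ (2, 6.7417, 1).
  Let u = (2, 6.7417, 1).
  ||u|| = √((2)² + (6.7417)² + (1)²) = √(50.4499) ≈ 7.1028,  v_1 = u/||u|| ≈ (0.2816, 0.9492, 0.1408) (||v_1|| = 1).

λ_1 = 9.7417,  λ_2 = 3,  λ_3 = 2.2583;  v_1 ≈ (0.2816, 0.9492, 0.1408)


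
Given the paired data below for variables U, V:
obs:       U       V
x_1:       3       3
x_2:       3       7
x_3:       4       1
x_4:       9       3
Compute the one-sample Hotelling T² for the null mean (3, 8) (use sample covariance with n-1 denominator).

Step 1 — sample mean vector:
  mean(U) = (3 + 3 + 4 + 9) / 4 = 19/4 = 4.75
  mean(V) = (3 + 7 + 1 + 3) / 4 = 14/4 = 3.5
  x̄ = (4.75, 3.5),  deviation x̄ - mu_0 = (4.75, 3.5) - (3, 8) = (1.75, -4.5).

Step 2 — sample covariance matrix, S[i,j] = (1/(n-1)) · Σ_k (x_{k,i} - mean_i) · (x_{k,j} - mean_j), divisor n-1 = 3:
  S[U,U] = ((-1.75)·(-1.75) + (-1.75)·(-1.75) + (-0.75)·(-0.75) + (4.25)·(4.25)) / 3 = 24.75/3 = 8.25
  S[U,V] = ((-1.75)·(-0.5) + (-1.75)·(3.5) + (-0.75)·(-2.5) + (4.25)·(-0.5)) / 3 = -5.5/3 = -1.8333
  S[V,V] = ((-0.5)·(-0.5) + (3.5)·(3.5) + (-2.5)·(-2.5) + (-0.5)·(-0.5)) / 3 = 19/3 = 6.3333
  S = [[8.25, -1.8333],
 [-1.8333, 6.3333]].

Step 3 — invert S. det(S) = 8.25·6.3333 - (-1.8333)² = 48.8889.
  S^{-1} = (1/det) · [[d, -b], [-b, a]] = [[0.1295, 0.0375],
 [0.0375, 0.1688]].

Step 4 — quadratic form (x̄ - mu_0)^T · S^{-1} · (x̄ - mu_0):
  S^{-1} · (x̄ - mu_0) = (0.058, -0.6938),
  (x̄ - mu_0)^T · [...] = (1.75)·(0.058) + (-4.5)·(-0.6938) = 3.2233.

Step 5 — scale by n: T² = 4 · 3.2233 = 12.8932.

T² ≈ 12.8932


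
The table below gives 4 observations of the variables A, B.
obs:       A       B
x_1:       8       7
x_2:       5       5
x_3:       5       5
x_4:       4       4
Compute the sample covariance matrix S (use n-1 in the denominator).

Step 1 — column means:
  mean(A) = (8 + 5 + 5 + 4) / 4 = 22/4 = 5.5
  mean(B) = (7 + 5 + 5 + 4) / 4 = 21/4 = 5.25

Step 2 — sample covariance S[i,j] = (1/(n-1)) · Σ_k (x_{k,i} - mean_i) · (x_{k,j} - mean_j), with n-1 = 3.
  S[A,A] = ((2.5)·(2.5) + (-0.5)·(-0.5) + (-0.5)·(-0.5) + (-1.5)·(-1.5)) / 3 = 9/3 = 3
  S[A,B] = ((2.5)·(1.75) + (-0.5)·(-0.25) + (-0.5)·(-0.25) + (-1.5)·(-1.25)) / 3 = 6.5/3 = 2.1667
  S[B,B] = ((1.75)·(1.75) + (-0.25)·(-0.25) + (-0.25)·(-0.25) + (-1.25)·(-1.25)) / 3 = 4.75/3 = 1.5833

S is symmetric (S[j,i] = S[i,j]). Assembling:

S = [[3, 2.1667],
 [2.1667, 1.5833]]


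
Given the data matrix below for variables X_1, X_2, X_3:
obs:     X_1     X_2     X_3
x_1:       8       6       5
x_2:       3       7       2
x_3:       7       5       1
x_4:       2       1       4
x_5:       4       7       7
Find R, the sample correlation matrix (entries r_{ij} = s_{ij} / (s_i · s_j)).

Step 1 — column means:
  mean(X_1) = (8 + 3 + 7 + 2 + 4) / 5 = 24/5 = 4.8
  mean(X_2) = (6 + 7 + 5 + 1 + 7) / 5 = 26/5 = 5.2
  mean(X_3) = (5 + 2 + 1 + 4 + 7) / 5 = 19/5 = 3.8

Step 2 — sample variances and covariances s[i,j] = (1/(n-1)) · Σ_k (x_{k,i} - mean_i) · (x_{k,j} - mean_j), with n-1 = 4:
  s[X_1,X_1] = ((3.2)·(3.2) + (-1.8)·(-1.8) + (2.2)·(2.2) + (-2.8)·(-2.8) + (-0.8)·(-0.8)) / 4 = 26.8/4 = 6.7
  s[X_1,X_2] = ((3.2)·(0.8) + (-1.8)·(1.8) + (2.2)·(-0.2) + (-2.8)·(-4.2) + (-0.8)·(1.8)) / 4 = 9.2/4 = 2.3
  s[X_1,X_3] = ((3.2)·(1.2) + (-1.8)·(-1.8) + (2.2)·(-2.8) + (-2.8)·(0.2) + (-0.8)·(3.2)) / 4 = -2.2/4 = -0.55
  s[X_2,X_2] = ((0.8)·(0.8) + (1.8)·(1.8) + (-0.2)·(-0.2) + (-4.2)·(-4.2) + (1.8)·(1.8)) / 4 = 24.8/4 = 6.2
  s[X_2,X_3] = ((0.8)·(1.2) + (1.8)·(-1.8) + (-0.2)·(-2.8) + (-4.2)·(0.2) + (1.8)·(3.2)) / 4 = 3.2/4 = 0.8
  s[X_3,X_3] = ((1.2)·(1.2) + (-1.8)·(-1.8) + (-2.8)·(-2.8) + (0.2)·(0.2) + (3.2)·(3.2)) / 4 = 22.8/4 = 5.7
  Sample standard deviations s_i = √(s[i,i]):
  s(X_1) = √(6.7) = 2.5884
  s(X_2) = √(6.2) = 2.49
  s(X_3) = √(5.7) = 2.3875

Step 3 — r_{ij} = s_{ij} / (s_i · s_j):
  r[X_1,X_1] = 1 (diagonal).
  r[X_1,X_2] = 2.3 / (2.5884 · 2.49) = 2.3 / 6.4452 = 0.3569
  r[X_1,X_3] = -0.55 / (2.5884 · 2.3875) = -0.55 / 6.1798 = -0.089
  r[X_2,X_2] = 1 (diagonal).
  r[X_2,X_3] = 0.8 / (2.49 · 2.3875) = 0.8 / 5.9447 = 0.1346
  r[X_3,X_3] = 1 (diagonal).

R is symmetric with unit diagonal. Assembling:

R = [[1, 0.3569, -0.089],
 [0.3569, 1, 0.1346],
 [-0.089, 0.1346, 1]]


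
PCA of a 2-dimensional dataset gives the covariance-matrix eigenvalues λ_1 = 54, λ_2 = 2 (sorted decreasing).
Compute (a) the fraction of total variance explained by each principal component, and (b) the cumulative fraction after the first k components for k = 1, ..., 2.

Step 1 — total variance = trace(Sigma) = Σ λ_i = 54 + 2 = 56.

Step 2 — fraction explained by component i = λ_i / Σ λ:
  PC1: 54/56 = 0.9643
  PC2: 2/56 = 0.0357

Step 3 — cumulative fraction after k components = (λ_1 + ... + λ_k) / Σ λ:
  k = 1: 54/56 = 0.9643
  k = 2: (54 + 2)/56 = 56/56 = 1

Summary (fraction, with percent):

explained: PC1 0.9643 (96.43%), PC2 0.0357 (3.57%);  cumulative: 0.9643, 1


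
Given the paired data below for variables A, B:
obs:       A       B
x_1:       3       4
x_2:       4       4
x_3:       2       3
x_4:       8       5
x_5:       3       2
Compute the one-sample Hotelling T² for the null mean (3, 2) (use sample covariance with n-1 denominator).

Step 1 — sample mean vector:
  mean(A) = (3 + 4 + 2 + 8 + 3) / 5 = 20/5 = 4
  mean(B) = (4 + 4 + 3 + 5 + 2) / 5 = 18/5 = 3.6
  x̄ = (4, 3.6),  deviation x̄ - mu_0 = (4, 3.6) - (3, 2) = (1, 1.6).

Step 2 — sample covariance matrix, S[i,j] = (1/(n-1)) · Σ_k (x_{k,i} - mean_i) · (x_{k,j} - mean_j), divisor n-1 = 4:
  S[A,A] = ((-1)·(-1) + (0)·(0) + (-2)·(-2) + (4)·(4) + (-1)·(-1)) / 4 = 22/4 = 5.5
  S[A,B] = ((-1)·(0.4) + (0)·(0.4) + (-2)·(-0.6) + (4)·(1.4) + (-1)·(-1.6)) / 4 = 8/4 = 2
  S[B,B] = ((0.4)·(0.4) + (0.4)·(0.4) + (-0.6)·(-0.6) + (1.4)·(1.4) + (-1.6)·(-1.6)) / 4 = 5.2/4 = 1.3
  S = [[5.5, 2],
 [2, 1.3]].

Step 3 — invert S. det(S) = 5.5·1.3 - (2)² = 3.15.
  S^{-1} = (1/det) · [[d, -b], [-b, a]] = [[0.4127, -0.6349],
 [-0.6349, 1.746]].

Step 4 — quadratic form (x̄ - mu_0)^T · S^{-1} · (x̄ - mu_0):
  S^{-1} · (x̄ - mu_0) = (-0.6032, 2.1587),
  (x̄ - mu_0)^T · [...] = (1)·(-0.6032) + (1.6)·(2.1587) = 2.8508.

Step 5 — scale by n: T² = 5 · 2.8508 = 14.254.

T² ≈ 14.254


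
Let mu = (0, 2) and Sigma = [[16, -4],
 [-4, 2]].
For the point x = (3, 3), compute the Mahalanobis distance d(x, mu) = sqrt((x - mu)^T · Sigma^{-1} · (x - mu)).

Step 1 — centre the observation: (x - mu) = (3, 1).

Step 2 — invert Sigma. det(Sigma) = 16·2 - (-4)² = 16.
  Sigma^{-1} = (1/det) · [[d, -b], [-b, a]] = [[0.125, 0.25],
 [0.25, 1]].

Step 3 — form the quadratic (x - mu)^T · Sigma^{-1} · (x - mu):
  Sigma^{-1} · (x - mu) = (0.625, 1.75).
  (x - mu)^T · [Sigma^{-1} · (x - mu)] = (3)·(0.625) + (1)·(1.75) = 3.625.

Step 4 — take square root: d = √(3.625) ≈ 1.9039.

d(x, mu) = √(3.625) ≈ 1.9039


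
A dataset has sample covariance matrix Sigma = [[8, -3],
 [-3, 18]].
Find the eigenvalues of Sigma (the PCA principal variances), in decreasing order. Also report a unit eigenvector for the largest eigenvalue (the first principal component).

Step 1 — characteristic polynomial of 2×2 Sigma:
  det(Sigma - λI) = λ² - trace · λ + det = 0.
  trace = 8 + 18 = 26, det = 8·18 - (-3)² = 135.
Step 2 — discriminant:
  Δ = trace² - 4·det = 676 - 540 = 136.
Step 3 — eigenvalues:
  λ = (trace ± √Δ)/2 = (26 ± 11.6619)/2,
  λ_1 = 18.831,  λ_2 = 7.169.

Step 4 — unit eigenvector for λ_1: solve (Sigma - λ_1 I)v = 0. First row:
  (8 - 18.831)·v_x + (-3)·v_y = 0, i.e. (-10.831)·v_x + (-3)·v_y = 0,
  so v ∝ (b, λ_1 - a) = (-3, 10.831); multiply by -1 so the first entry is positive: u = (3, -10.831).
  ||u|| = √((3)² + (-10.831)²) = √(126.3095) ≈ 11.2388,
  v_1 = u/||u|| ≈ (0.2669, -0.9637) (||v_1|| = 1).

λ_1 = 18.831,  λ_2 = 7.169;  v_1 ≈ (0.2669, -0.9637)


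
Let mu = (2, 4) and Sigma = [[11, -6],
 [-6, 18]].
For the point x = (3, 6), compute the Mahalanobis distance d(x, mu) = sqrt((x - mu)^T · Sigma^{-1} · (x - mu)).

Step 1 — centre the observation: (x - mu) = (1, 2).

Step 2 — invert Sigma. det(Sigma) = 11·18 - (-6)² = 162.
  Sigma^{-1} = (1/det) · [[d, -b], [-b, a]] = [[0.1111, 0.037],
 [0.037, 0.0679]].

Step 3 — form the quadratic (x - mu)^T · Sigma^{-1} · (x - mu):
  Sigma^{-1} · (x - mu) = (0.1852, 0.1728).
  (x - mu)^T · [Sigma^{-1} · (x - mu)] = (1)·(0.1852) + (2)·(0.1728) = 0.5309.

Step 4 — take square root: d = √(0.5309) ≈ 0.7286.

d(x, mu) = √(0.5309) ≈ 0.7286


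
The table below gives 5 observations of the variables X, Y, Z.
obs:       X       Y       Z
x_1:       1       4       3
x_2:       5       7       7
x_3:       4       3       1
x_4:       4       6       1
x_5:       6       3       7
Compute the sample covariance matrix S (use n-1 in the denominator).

Step 1 — column means:
  mean(X) = (1 + 5 + 4 + 4 + 6) / 5 = 20/5 = 4
  mean(Y) = (4 + 7 + 3 + 6 + 3) / 5 = 23/5 = 4.6
  mean(Z) = (3 + 7 + 1 + 1 + 7) / 5 = 19/5 = 3.8

Step 2 — sample covariance S[i,j] = (1/(n-1)) · Σ_k (x_{k,i} - mean_i) · (x_{k,j} - mean_j), with n-1 = 4.
  S[X,X] = ((-3)·(-3) + (1)·(1) + (0)·(0) + (0)·(0) + (2)·(2)) / 4 = 14/4 = 3.5
  S[X,Y] = ((-3)·(-0.6) + (1)·(2.4) + (0)·(-1.6) + (0)·(1.4) + (2)·(-1.6)) / 4 = 1/4 = 0.25
  S[X,Z] = ((-3)·(-0.8) + (1)·(3.2) + (0)·(-2.8) + (0)·(-2.8) + (2)·(3.2)) / 4 = 12/4 = 3
  S[Y,Y] = ((-0.6)·(-0.6) + (2.4)·(2.4) + (-1.6)·(-1.6) + (1.4)·(1.4) + (-1.6)·(-1.6)) / 4 = 13.2/4 = 3.3
  S[Y,Z] = ((-0.6)·(-0.8) + (2.4)·(3.2) + (-1.6)·(-2.8) + (1.4)·(-2.8) + (-1.6)·(3.2)) / 4 = 3.6/4 = 0.9
  S[Z,Z] = ((-0.8)·(-0.8) + (3.2)·(3.2) + (-2.8)·(-2.8) + (-2.8)·(-2.8) + (3.2)·(3.2)) / 4 = 36.8/4 = 9.2

S is symmetric (S[j,i] = S[i,j]). Assembling:

S = [[3.5, 0.25, 3],
 [0.25, 3.3, 0.9],
 [3, 0.9, 9.2]]


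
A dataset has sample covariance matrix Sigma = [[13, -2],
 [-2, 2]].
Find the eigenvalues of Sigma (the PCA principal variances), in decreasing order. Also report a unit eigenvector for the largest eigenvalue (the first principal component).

Step 1 — characteristic polynomial of 2×2 Sigma:
  det(Sigma - λI) = λ² - trace · λ + det = 0.
  trace = 13 + 2 = 15, det = 13·2 - (-2)² = 22.
Step 2 — discriminant:
  Δ = trace² - 4·det = 225 - 88 = 137.
Step 3 — eigenvalues:
  λ = (trace ± √Δ)/2 = (15 ± 11.7047)/2,
  λ_1 = 13.3523,  λ_2 = 1.6477.

Step 4 — unit eigenvector for λ_1: solve (Sigma - λ_1 I)v = 0. First row:
  (13 - 13.3523)·v_x + (-2)·v_y = 0, i.e. (-0.3523)·v_x + (-2)·v_y = 0,
  so v ∝ (b, λ_1 - a) = (-2, 0.3523); multiply by -1 so the first entry is positive: u = (2, -0.3523).
  ||u|| = √((2)² + (-0.3523)²) = √(4.1242) ≈ 2.0308,
  v_1 = u/||u|| ≈ (0.9848, -0.1735) (||v_1|| = 1).

λ_1 = 13.3523,  λ_2 = 1.6477;  v_1 ≈ (0.9848, -0.1735)


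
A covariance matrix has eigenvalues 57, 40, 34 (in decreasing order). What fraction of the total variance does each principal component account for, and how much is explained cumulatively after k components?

Step 1 — total variance = trace(Sigma) = Σ λ_i = 57 + 40 + 34 = 131.

Step 2 — fraction explained by component i = λ_i / Σ λ:
  PC1: 57/131 = 0.4351
  PC2: 40/131 = 0.3053
  PC3: 34/131 = 0.2595

Step 3 — cumulative fraction after k components = (λ_1 + ... + λ_k) / Σ λ:
  k = 1: 57/131 = 0.4351
  k = 2: (57 + 40)/131 = 97/131 = 0.7405
  k = 3: (57 + 40 + 34)/131 = 131/131 = 1

Summary (fraction, with percent):

explained: PC1 0.4351 (43.51%), PC2 0.3053 (30.53%), PC3 0.2595 (25.95%);  cumulative: 0.4351, 0.7405, 1


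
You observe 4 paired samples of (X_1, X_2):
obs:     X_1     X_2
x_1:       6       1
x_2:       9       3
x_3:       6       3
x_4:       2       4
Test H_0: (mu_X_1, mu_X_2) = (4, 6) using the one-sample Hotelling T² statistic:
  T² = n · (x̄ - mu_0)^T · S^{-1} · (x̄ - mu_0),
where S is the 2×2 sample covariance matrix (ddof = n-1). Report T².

Step 1 — sample mean vector:
  mean(X_1) = (6 + 9 + 6 + 2) / 4 = 23/4 = 5.75
  mean(X_2) = (1 + 3 + 3 + 4) / 4 = 11/4 = 2.75
  x̄ = (5.75, 2.75),  deviation x̄ - mu_0 = (5.75, 2.75) - (4, 6) = (1.75, -3.25).

Step 2 — sample covariance matrix, S[i,j] = (1/(n-1)) · Σ_k (x_{k,i} - mean_i) · (x_{k,j} - mean_j), divisor n-1 = 3:
  S[X_1,X_1] = ((0.25)·(0.25) + (3.25)·(3.25) + (0.25)·(0.25) + (-3.75)·(-3.75)) / 3 = 24.75/3 = 8.25
  S[X_1,X_2] = ((0.25)·(-1.75) + (3.25)·(0.25) + (0.25)·(0.25) + (-3.75)·(1.25)) / 3 = -4.25/3 = -1.4167
  S[X_2,X_2] = ((-1.75)·(-1.75) + (0.25)·(0.25) + (0.25)·(0.25) + (1.25)·(1.25)) / 3 = 4.75/3 = 1.5833
  S = [[8.25, -1.4167],
 [-1.4167, 1.5833]].

Step 3 — invert S. det(S) = 8.25·1.5833 - (-1.4167)² = 11.0556.
  S^{-1} = (1/det) · [[d, -b], [-b, a]] = [[0.1432, 0.1281],
 [0.1281, 0.7462]].

Step 4 — quadratic form (x̄ - mu_0)^T · S^{-1} · (x̄ - mu_0):
  S^{-1} · (x̄ - mu_0) = (-0.1658, -2.201),
  (x̄ - mu_0)^T · [...] = (1.75)·(-0.1658) + (-3.25)·(-2.201) = 6.8631.

Step 5 — scale by n: T² = 4 · 6.8631 = 27.4523.

T² ≈ 27.4523


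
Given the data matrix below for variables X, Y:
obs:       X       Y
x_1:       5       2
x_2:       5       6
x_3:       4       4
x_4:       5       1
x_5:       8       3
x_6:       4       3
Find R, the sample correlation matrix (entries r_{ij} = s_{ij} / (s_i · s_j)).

Step 1 — column means:
  mean(X) = (5 + 5 + 4 + 5 + 8 + 4) / 6 = 31/6 = 5.1667
  mean(Y) = (2 + 6 + 4 + 1 + 3 + 3) / 6 = 19/6 = 3.1667

Step 2 — sample variances and covariances s[i,j] = (1/(n-1)) · Σ_k (x_{k,i} - mean_i) · (x_{k,j} - mean_j), with n-1 = 5:
  s[X,X] = ((-0.1667)·(-0.1667) + (-0.1667)·(-0.1667) + (-1.1667)·(-1.1667) + (-0.1667)·(-0.1667) + (2.8333)·(2.8333) + (-1.1667)·(-1.1667)) / 5 = 10.8333/5 = 2.1667
  s[X,Y] = ((-0.1667)·(-1.1667) + (-0.1667)·(2.8333) + (-1.1667)·(0.8333) + (-0.1667)·(-2.1667) + (2.8333)·(-0.1667) + (-1.1667)·(-0.1667)) / 5 = -1.1667/5 = -0.2333
  s[Y,Y] = ((-1.1667)·(-1.1667) + (2.8333)·(2.8333) + (0.8333)·(0.8333) + (-2.1667)·(-2.1667) + (-0.1667)·(-0.1667) + (-0.1667)·(-0.1667)) / 5 = 14.8333/5 = 2.9667
  Sample standard deviations s_i = √(s[i,i]):
  s(X) = √(2.1667) = 1.472
  s(Y) = √(2.9667) = 1.7224

Step 3 — r_{ij} = s_{ij} / (s_i · s_j):
  r[X,X] = 1 (diagonal).
  r[X,Y] = -0.2333 / (1.472 · 1.7224) = -0.2333 / 2.5353 = -0.092
  r[Y,Y] = 1 (diagonal).

R is symmetric with unit diagonal. Assembling:

R = [[1, -0.092],
 [-0.092, 1]]


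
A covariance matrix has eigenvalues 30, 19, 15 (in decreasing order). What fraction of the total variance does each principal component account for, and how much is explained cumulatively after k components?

Step 1 — total variance = trace(Sigma) = Σ λ_i = 30 + 19 + 15 = 64.

Step 2 — fraction explained by component i = λ_i / Σ λ:
  PC1: 30/64 = 0.4688
  PC2: 19/64 = 0.2969
  PC3: 15/64 = 0.2344

Step 3 — cumulative fraction after k components = (λ_1 + ... + λ_k) / Σ λ:
  k = 1: 30/64 = 0.4688
  k = 2: (30 + 19)/64 = 49/64 = 0.7656
  k = 3: (30 + 19 + 15)/64 = 64/64 = 1

Summary (fraction, with percent):

explained: PC1 0.4688 (46.88%), PC2 0.2969 (29.69%), PC3 0.2344 (23.44%);  cumulative: 0.4688, 0.7656, 1


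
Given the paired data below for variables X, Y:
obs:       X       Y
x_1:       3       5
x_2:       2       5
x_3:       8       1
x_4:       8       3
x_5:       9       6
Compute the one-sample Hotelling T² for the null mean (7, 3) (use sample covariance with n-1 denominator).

Step 1 — sample mean vector:
  mean(X) = (3 + 2 + 8 + 8 + 9) / 5 = 30/5 = 6
  mean(Y) = (5 + 5 + 1 + 3 + 6) / 5 = 20/5 = 4
  x̄ = (6, 4),  deviation x̄ - mu_0 = (6, 4) - (7, 3) = (-1, 1).

Step 2 — sample covariance matrix, S[i,j] = (1/(n-1)) · Σ_k (x_{k,i} - mean_i) · (x_{k,j} - mean_j), divisor n-1 = 4:
  S[X,X] = ((-3)·(-3) + (-4)·(-4) + (2)·(2) + (2)·(2) + (3)·(3)) / 4 = 42/4 = 10.5
  S[X,Y] = ((-3)·(1) + (-4)·(1) + (2)·(-3) + (2)·(-1) + (3)·(2)) / 4 = -9/4 = -2.25
  S[Y,Y] = ((1)·(1) + (1)·(1) + (-3)·(-3) + (-1)·(-1) + (2)·(2)) / 4 = 16/4 = 4
  S = [[10.5, -2.25],
 [-2.25, 4]].

Step 3 — invert S. det(S) = 10.5·4 - (-2.25)² = 36.9375.
  S^{-1} = (1/det) · [[d, -b], [-b, a]] = [[0.1083, 0.0609],
 [0.0609, 0.2843]].

Step 4 — quadratic form (x̄ - mu_0)^T · S^{-1} · (x̄ - mu_0):
  S^{-1} · (x̄ - mu_0) = (-0.0474, 0.2234),
  (x̄ - mu_0)^T · [...] = (-1)·(-0.0474) + (1)·(0.2234) = 0.2707.

Step 5 — scale by n: T² = 5 · 0.2707 = 1.3536.

T² ≈ 1.3536


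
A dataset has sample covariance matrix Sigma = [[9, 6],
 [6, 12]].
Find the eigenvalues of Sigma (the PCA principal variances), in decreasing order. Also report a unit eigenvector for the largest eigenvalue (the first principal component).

Step 1 — characteristic polynomial of 2×2 Sigma:
  det(Sigma - λI) = λ² - trace · λ + det = 0.
  trace = 9 + 12 = 21, det = 9·12 - (6)² = 72.
Step 2 — discriminant:
  Δ = trace² - 4·det = 441 - 288 = 153.
Step 3 — eigenvalues:
  λ = (trace ± √Δ)/2 = (21 ± 12.3693)/2,
  λ_1 = 16.6847,  λ_2 = 4.3153.

Step 4 — unit eigenvector for λ_1: solve (Sigma - λ_1 I)v = 0. First row:
  (9 - 16.6847)·v_x + (6)·v_y = 0, i.e. (-7.6847)·v_x + (6)·v_y = 0,
  so v ∝ (b, λ_1 - a) = (6, 7.6847) = u.
  ||u|| = √((6)² + (7.6847)²) = √(95.054) ≈ 9.7496,
  v_1 = u/||u|| ≈ (0.6154, 0.7882) (||v_1|| = 1).

λ_1 = 16.6847,  λ_2 = 4.3153;  v_1 ≈ (0.6154, 0.7882)


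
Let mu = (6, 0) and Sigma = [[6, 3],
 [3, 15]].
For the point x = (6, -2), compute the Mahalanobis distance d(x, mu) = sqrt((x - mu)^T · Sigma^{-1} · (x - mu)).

Step 1 — centre the observation: (x - mu) = (0, -2).

Step 2 — invert Sigma. det(Sigma) = 6·15 - (3)² = 81.
  Sigma^{-1} = (1/det) · [[d, -b], [-b, a]] = [[0.1852, -0.037],
 [-0.037, 0.0741]].

Step 3 — form the quadratic (x - mu)^T · Sigma^{-1} · (x - mu):
  Sigma^{-1} · (x - mu) = (0.0741, -0.1481).
  (x - mu)^T · [Sigma^{-1} · (x - mu)] = (0)·(0.0741) + (-2)·(-0.1481) = 0.2963.

Step 4 — take square root: d = √(0.2963) ≈ 0.5443.

d(x, mu) = √(0.2963) ≈ 0.5443


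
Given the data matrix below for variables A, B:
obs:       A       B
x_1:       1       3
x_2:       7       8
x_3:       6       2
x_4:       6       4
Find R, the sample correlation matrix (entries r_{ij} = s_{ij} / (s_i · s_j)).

Step 1 — column means:
  mean(A) = (1 + 7 + 6 + 6) / 4 = 20/4 = 5
  mean(B) = (3 + 8 + 2 + 4) / 4 = 17/4 = 4.25

Step 2 — sample variances and covariances s[i,j] = (1/(n-1)) · Σ_k (x_{k,i} - mean_i) · (x_{k,j} - mean_j), with n-1 = 3:
  s[A,A] = ((-4)·(-4) + (2)·(2) + (1)·(1) + (1)·(1)) / 3 = 22/3 = 7.3333
  s[A,B] = ((-4)·(-1.25) + (2)·(3.75) + (1)·(-2.25) + (1)·(-0.25)) / 3 = 10/3 = 3.3333
  s[B,B] = ((-1.25)·(-1.25) + (3.75)·(3.75) + (-2.25)·(-2.25) + (-0.25)·(-0.25)) / 3 = 20.75/3 = 6.9167
  Sample standard deviations s_i = √(s[i,i]):
  s(A) = √(7.3333) = 2.708
  s(B) = √(6.9167) = 2.63

Step 3 — r_{ij} = s_{ij} / (s_i · s_j):
  r[A,A] = 1 (diagonal).
  r[A,B] = 3.3333 / (2.708 · 2.63) = 3.3333 / 7.122 = 0.468
  r[B,B] = 1 (diagonal).

R is symmetric with unit diagonal. Assembling:

R = [[1, 0.468],
 [0.468, 1]]


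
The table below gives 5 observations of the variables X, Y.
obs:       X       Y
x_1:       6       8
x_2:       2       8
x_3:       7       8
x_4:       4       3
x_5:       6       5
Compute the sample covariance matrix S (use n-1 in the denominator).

Step 1 — column means:
  mean(X) = (6 + 2 + 7 + 4 + 6) / 5 = 25/5 = 5
  mean(Y) = (8 + 8 + 8 + 3 + 5) / 5 = 32/5 = 6.4

Step 2 — sample covariance S[i,j] = (1/(n-1)) · Σ_k (x_{k,i} - mean_i) · (x_{k,j} - mean_j), with n-1 = 4.
  S[X,X] = ((1)·(1) + (-3)·(-3) + (2)·(2) + (-1)·(-1) + (1)·(1)) / 4 = 16/4 = 4
  S[X,Y] = ((1)·(1.6) + (-3)·(1.6) + (2)·(1.6) + (-1)·(-3.4) + (1)·(-1.4)) / 4 = 2/4 = 0.5
  S[Y,Y] = ((1.6)·(1.6) + (1.6)·(1.6) + (1.6)·(1.6) + (-3.4)·(-3.4) + (-1.4)·(-1.4)) / 4 = 21.2/4 = 5.3

S is symmetric (S[j,i] = S[i,j]). Assembling:

S = [[4, 0.5],
 [0.5, 5.3]]


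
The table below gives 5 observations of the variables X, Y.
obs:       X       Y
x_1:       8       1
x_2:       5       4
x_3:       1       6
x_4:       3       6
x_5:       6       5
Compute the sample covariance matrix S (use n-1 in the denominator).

Step 1 — column means:
  mean(X) = (8 + 5 + 1 + 3 + 6) / 5 = 23/5 = 4.6
  mean(Y) = (1 + 4 + 6 + 6 + 5) / 5 = 22/5 = 4.4

Step 2 — sample covariance S[i,j] = (1/(n-1)) · Σ_k (x_{k,i} - mean_i) · (x_{k,j} - mean_j), with n-1 = 4.
  S[X,X] = ((3.4)·(3.4) + (0.4)·(0.4) + (-3.6)·(-3.6) + (-1.6)·(-1.6) + (1.4)·(1.4)) / 4 = 29.2/4 = 7.3
  S[X,Y] = ((3.4)·(-3.4) + (0.4)·(-0.4) + (-3.6)·(1.6) + (-1.6)·(1.6) + (1.4)·(0.6)) / 4 = -19.2/4 = -4.8
  S[Y,Y] = ((-3.4)·(-3.4) + (-0.4)·(-0.4) + (1.6)·(1.6) + (1.6)·(1.6) + (0.6)·(0.6)) / 4 = 17.2/4 = 4.3

S is symmetric (S[j,i] = S[i,j]). Assembling:

S = [[7.3, -4.8],
 [-4.8, 4.3]]


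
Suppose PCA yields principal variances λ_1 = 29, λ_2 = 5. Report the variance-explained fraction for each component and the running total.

Step 1 — total variance = trace(Sigma) = Σ λ_i = 29 + 5 = 34.

Step 2 — fraction explained by component i = λ_i / Σ λ:
  PC1: 29/34 = 0.8529
  PC2: 5/34 = 0.1471

Step 3 — cumulative fraction after k components = (λ_1 + ... + λ_k) / Σ λ:
  k = 1: 29/34 = 0.8529
  k = 2: (29 + 5)/34 = 34/34 = 1

Summary (fraction, with percent):

explained: PC1 0.8529 (85.29%), PC2 0.1471 (14.71%);  cumulative: 0.8529, 1


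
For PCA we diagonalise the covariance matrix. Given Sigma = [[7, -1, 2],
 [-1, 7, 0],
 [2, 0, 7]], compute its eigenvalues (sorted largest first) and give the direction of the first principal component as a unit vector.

Step 1 — characteristic polynomial p(λ) = det(λI - Sigma) = λ³ - tr·λ² + c_1·λ - det, where tr = trace, c_1 = sum of the principal 2×2 minors, det = det(Sigma):
  tr = 7 + 7 + 7 = 21,
  c_1 = (7·7 - (-1)²) + (7·7 - (2)²) + (7·7 - (0)²) = 48 + 45 + 49 = 142,
  det = 7·(7·7 - (0)²) - (-1)·((-1)·7 - (0)·(2)) + (2)·((-1)·(0) - 7·(2)) = 7·(49) - (-1)·(-7) + (2)·(-14) = 308.
  So p(λ) = λ³ - 21λ² + 142λ - 308.
Step 2 — look for an integer root (rational root theorem: any rational root is an integer divisor of 308). Testing λ = 7:
  p(7) = 343 - 1029 + 994 - 308 = 0  ✓
  Dividing out (λ - 7): p(λ) = (λ - 7)(λ² - 14λ + 44).
Step 3 — remaining eigenvalues from the quadratic λ² - 14λ + 44 = 0:
  Δ = 14² - 4·44 = 196 - 176 = 20,  λ = (14 ± √20)/2 = (14 ± 4.4721)/2 ≈ 9.2361 or 4.7639.
  Sorted: λ_1 = 9.2361,  λ_2 = 7,  λ_3 = 4.7639  (check: sum = 21 = tr ✓).

Step 4 — unit eigenvector for λ_1 ≈ 9.2361: v spans the null space of (Sigma - λ_1 I), whose rows are
  r_1 = (-2.2361, -1, 2),  r_2 = (-1, -2.2361, 0),  r_3 = (2, 0, -2.2361).
  v is orthogonal to every row, so take v ∝ r_1 × r_2 = ((-1)·(0) - (2)·(-2.2361), (2)·(-1) - (-2.2361)·(0), (-2.2361)·(-2.2361) - (-1)·(-1)) ≈ (4.4721, -2, 4).
  Let u = (4.4721, -2, 4).
  ||u|| = √((4.4721)² + (-2)² + (4)²) = √(40) ≈ 6.3246,  v_1 = u/||u|| ≈ (0.7071, -0.3162, 0.6325) (||v_1|| = 1).

λ_1 = 9.2361,  λ_2 = 7,  λ_3 = 4.7639;  v_1 ≈ (0.7071, -0.3162, 0.6325)
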